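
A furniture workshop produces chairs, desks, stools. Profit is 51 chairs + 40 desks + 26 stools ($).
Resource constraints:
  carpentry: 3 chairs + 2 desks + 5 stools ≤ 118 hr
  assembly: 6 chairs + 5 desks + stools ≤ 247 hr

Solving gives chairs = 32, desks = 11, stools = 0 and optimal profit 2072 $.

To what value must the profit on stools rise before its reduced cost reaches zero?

31

Both carpentry and assembly are binding at x*.
From A_Bᵀ y = c: 3·y_carpentry + 6·y_assembly = 51; 2·y_carpentry + 5·y_assembly = 40.
→ y_carpentry = 5 and y_assembly = 6.
stools enters the basis when its profit ≥ yᵀa₃ = 5·5 + 6·1 = 31.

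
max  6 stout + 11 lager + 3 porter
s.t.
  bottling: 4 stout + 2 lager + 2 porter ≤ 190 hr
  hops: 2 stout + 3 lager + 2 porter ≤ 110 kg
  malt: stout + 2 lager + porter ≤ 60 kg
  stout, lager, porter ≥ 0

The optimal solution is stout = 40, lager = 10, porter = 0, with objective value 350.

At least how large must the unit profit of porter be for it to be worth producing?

Check each constraint at x*: bottling 180/190 (slack 10); hops 110/110 (tight); malt 60/60 (tight).
Since bottling is not tight, its dual is 0.
Dual feasibility on the basic columns requires 2·y_hops + 1·y_malt = 6, 3·y_hops + 2·y_malt = 11.
→ y_hops = 1 and y_malt = 4.
porter enters the basis when its profit ≥ yᵀa₃ = 1·2 + 4·1 = 6.

6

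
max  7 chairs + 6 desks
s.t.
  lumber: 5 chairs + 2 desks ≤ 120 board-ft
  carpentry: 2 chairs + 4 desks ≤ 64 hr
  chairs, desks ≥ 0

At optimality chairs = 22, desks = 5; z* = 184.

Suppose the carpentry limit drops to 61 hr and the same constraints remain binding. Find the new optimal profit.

181

Check each constraint at x*: lumber 120/120 (tight); carpentry 64/64 (tight).
The binding rows give the dual system: 5·y_lumber + 2·y_carpentry = 7 and 2·y_lumber + 4·y_carpentry = 6.
Solving: y_lumber = 1, y_carpentry = 1.
Δz = y_carpentry·Δb = 1 × (-3) = -3, so new z* = 184 − 3 = 181.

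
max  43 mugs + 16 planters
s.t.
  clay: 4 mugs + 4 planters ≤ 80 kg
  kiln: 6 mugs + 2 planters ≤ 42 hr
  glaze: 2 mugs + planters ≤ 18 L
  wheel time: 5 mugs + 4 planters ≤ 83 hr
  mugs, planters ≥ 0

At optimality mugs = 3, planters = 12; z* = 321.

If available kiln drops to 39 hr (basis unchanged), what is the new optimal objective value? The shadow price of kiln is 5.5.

Δb = -3, so new z* = 321 + (5.5)·(-3) = 321 − 16.5 = 304.5.

304.5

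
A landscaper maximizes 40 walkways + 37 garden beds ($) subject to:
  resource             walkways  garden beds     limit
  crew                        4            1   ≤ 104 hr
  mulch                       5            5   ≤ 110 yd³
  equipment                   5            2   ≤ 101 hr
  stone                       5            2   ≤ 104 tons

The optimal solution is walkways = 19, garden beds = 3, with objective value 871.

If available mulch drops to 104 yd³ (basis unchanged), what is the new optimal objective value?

Check each constraint at x*: crew 79/104 (slack 25); mulch 110/110 (tight); equipment 101/101 (tight); stone 101/104 (slack 3).
By complementary slackness, y = 0 for the non-binding constraints.
From A_Bᵀ y = c: 5·y_mulch + 5·y_equipment = 40; 5·y_mulch + 2·y_equipment = 37.
→ y_mulch = 7 and y_equipment = 1.
Δz = y_mulch·Δb = 7 × (-6) = -42, so new z* = 871 − 42 = 829.

829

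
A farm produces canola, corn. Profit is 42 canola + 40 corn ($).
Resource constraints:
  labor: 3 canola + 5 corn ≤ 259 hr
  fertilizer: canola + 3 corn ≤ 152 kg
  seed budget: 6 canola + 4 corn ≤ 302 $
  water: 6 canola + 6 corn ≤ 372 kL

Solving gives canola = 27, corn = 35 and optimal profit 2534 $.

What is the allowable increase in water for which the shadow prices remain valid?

Binding constraints: seed budget, water. The basis is B = [[6,4],[6,6]] with det 12.
Per unit increase in water, x* moves by d = (-0.3333, 0.5).
The basis stays optimal until labor becomes binding; allowable increase = 2 kL.

2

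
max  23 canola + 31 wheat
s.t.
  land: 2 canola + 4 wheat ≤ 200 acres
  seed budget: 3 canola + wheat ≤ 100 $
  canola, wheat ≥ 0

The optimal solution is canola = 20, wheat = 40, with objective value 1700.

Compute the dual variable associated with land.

7

Both land and seed budget are binding at x*.
From A_Bᵀ y = c: 2·y_land + 3·y_seed budget = 23; 4·y_land + 1·y_seed budget = 31.
→ y_land = 7 and y_seed budget = 3.
Shadow price of land = 7.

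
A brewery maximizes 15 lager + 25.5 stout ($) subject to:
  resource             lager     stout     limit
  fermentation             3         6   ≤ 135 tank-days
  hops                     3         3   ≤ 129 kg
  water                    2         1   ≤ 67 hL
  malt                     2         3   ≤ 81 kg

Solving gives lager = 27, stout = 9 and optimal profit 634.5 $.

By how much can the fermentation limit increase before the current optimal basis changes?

Binding constraints: fermentation, malt. The basis is B = [[3,6],[2,3]] with det -3.
Per unit increase in fermentation, x* moves by d = (-1, 0.6667).
The basis stays optimal until lager reaches 0; allowable increase = 27 tank-days.

27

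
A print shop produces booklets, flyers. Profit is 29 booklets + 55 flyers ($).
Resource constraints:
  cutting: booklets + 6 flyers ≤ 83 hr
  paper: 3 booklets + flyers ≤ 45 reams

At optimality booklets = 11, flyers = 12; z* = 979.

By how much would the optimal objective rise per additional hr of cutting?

8

At the optimum: cutting uses 83 of 83 (binding); paper uses 45 of 45 (binding).
Dual feasibility on the basic columns requires 1·y_cutting + 3·y_paper = 29, 6·y_cutting + 1·y_paper = 55.
→ y_cutting = 8 and y_paper = 7.
Shadow price of cutting = 8.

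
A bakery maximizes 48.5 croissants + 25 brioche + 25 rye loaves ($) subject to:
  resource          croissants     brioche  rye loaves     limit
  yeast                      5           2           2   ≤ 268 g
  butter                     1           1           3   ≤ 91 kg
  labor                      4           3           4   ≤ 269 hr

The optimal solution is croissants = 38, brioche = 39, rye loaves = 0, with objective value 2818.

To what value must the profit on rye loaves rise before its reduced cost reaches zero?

29

Binding: yeast and labor. Non-binding: butter (14 unused).
Since butter is not tight, its dual is 0.
The binding rows give the dual system: 5·y_yeast + 4·y_labor = 48.5 and 2·y_yeast + 3·y_labor = 25.
This yields shadow prices y_yeast = 6.5, y_labor = 4.
rye loaves enters the basis when its profit ≥ yᵀa₃ = 6.5·2 + 4·4 = 29.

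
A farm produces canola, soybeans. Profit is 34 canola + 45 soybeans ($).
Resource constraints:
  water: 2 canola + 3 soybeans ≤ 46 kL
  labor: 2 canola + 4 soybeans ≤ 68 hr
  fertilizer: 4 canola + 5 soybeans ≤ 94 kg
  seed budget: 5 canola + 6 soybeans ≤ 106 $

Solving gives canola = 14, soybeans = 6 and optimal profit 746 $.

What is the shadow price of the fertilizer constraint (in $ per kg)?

Check each constraint at x*: water 46/46 (tight); labor 52/68 (slack 16); fertilizer 86/94 (slack 8); seed budget 106/106 (tight).
Since labor, fertilizer are not tight, their duals are 0.
Dual feasibility on the basic columns requires 2·y_water + 5·y_seed budget = 34, 3·y_water + 6·y_seed budget = 45.
Solving: y_water = 7, y_seed budget = 4.
Shadow price of fertilizer = 0.

0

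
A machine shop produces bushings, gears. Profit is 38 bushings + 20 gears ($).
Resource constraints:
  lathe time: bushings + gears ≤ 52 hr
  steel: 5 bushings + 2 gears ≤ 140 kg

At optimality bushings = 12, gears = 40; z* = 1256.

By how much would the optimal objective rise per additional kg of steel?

Check each constraint at x*: lathe time 52/52 (tight); steel 140/140 (tight).
The binding rows give the dual system: 1·y_lathe time + 5·y_steel = 38 and 1·y_lathe time + 2·y_steel = 20.
→ y_lathe time = 8 and y_steel = 6.
Shadow price of steel = 6.

6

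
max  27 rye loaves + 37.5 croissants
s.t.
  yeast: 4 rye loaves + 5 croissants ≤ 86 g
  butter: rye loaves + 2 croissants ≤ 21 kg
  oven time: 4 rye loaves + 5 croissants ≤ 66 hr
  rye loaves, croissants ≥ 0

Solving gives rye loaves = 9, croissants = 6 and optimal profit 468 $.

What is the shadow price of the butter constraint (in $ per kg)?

5

At the optimum: yeast uses 66 of 86 (slack = 20); butter uses 21 of 21 (binding); oven time uses 66 of 66 (binding).
Since yeast is not tight, its dual is 0.
The binding rows give the dual system: 1·y_butter + 4·y_oven time = 27 and 2·y_butter + 5·y_oven time = 37.5.
→ y_butter = 5 and y_oven time = 5.5.
Shadow price of butter = 5.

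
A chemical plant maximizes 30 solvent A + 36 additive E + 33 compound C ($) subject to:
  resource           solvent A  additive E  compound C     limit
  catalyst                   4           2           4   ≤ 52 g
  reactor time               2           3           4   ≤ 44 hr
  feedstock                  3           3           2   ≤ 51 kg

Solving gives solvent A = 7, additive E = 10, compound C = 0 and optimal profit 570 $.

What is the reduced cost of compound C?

-3

At the optimum: catalyst uses 48 of 52 (slack = 4); reactor time uses 44 of 44 (binding); feedstock uses 51 of 51 (binding).
Slack constraints have shadow price 0 (complementary slackness).
The binding rows give the dual system: 2·y_reactor time + 3·y_feedstock = 30 and 3·y_reactor time + 3·y_feedstock = 36.
Solving: y_reactor time = 6, y_feedstock = 6.
Reduced cost of compound C: c₃ − yᵀa₃ = 33 − (6·4 + 6·2) = 33 − 36 = -3.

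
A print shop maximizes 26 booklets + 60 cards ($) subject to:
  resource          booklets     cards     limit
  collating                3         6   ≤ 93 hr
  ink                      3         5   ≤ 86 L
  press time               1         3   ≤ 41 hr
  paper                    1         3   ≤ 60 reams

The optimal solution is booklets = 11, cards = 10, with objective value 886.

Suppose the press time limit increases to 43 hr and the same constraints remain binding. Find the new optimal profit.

902

Check each constraint at x*: collating 93/93 (tight); ink 83/86 (slack 3); press time 41/41 (tight); paper 41/60 (slack 19).
Since ink, paper are not tight, their duals are 0.
From A_Bᵀ y = c: 3·y_collating + 1·y_press time = 26; 6·y_collating + 3·y_press time = 60.
This yields shadow prices y_collating = 6, y_press time = 8.
Δz = y_press time·Δb = 8 × (2) = 16, so new z* = 886 + 16 = 902.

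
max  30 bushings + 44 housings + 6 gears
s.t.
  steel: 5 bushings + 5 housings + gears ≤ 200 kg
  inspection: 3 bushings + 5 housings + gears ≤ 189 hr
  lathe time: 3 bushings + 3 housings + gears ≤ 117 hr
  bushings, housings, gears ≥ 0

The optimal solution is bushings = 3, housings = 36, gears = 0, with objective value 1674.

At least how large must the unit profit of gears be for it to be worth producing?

At the optimum: steel uses 195 of 200 (slack = 5); inspection uses 189 of 189 (binding); lathe time uses 117 of 117 (binding).
Slack constraints have shadow price 0 (complementary slackness).
The binding rows give the dual system: 3·y_inspection + 3·y_lathe time = 30 and 5·y_inspection + 3·y_lathe time = 44.
→ y_inspection = 7 and y_lathe time = 3.
gears enters the basis when its profit ≥ yᵀa₃ = 7·1 + 3·1 = 10.

10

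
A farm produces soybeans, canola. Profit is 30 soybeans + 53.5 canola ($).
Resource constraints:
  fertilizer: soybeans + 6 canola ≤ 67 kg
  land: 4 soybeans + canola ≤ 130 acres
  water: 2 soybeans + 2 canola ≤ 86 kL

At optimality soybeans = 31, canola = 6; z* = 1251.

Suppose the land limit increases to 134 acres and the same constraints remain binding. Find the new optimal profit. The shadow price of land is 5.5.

1273

Δb = 4, so new z* = 1251 + (5.5)·(4) = 1251 + 22 = 1273.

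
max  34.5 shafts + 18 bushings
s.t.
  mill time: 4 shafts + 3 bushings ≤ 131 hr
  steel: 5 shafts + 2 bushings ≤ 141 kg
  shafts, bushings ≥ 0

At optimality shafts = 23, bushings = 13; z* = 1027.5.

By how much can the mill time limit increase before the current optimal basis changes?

Binding constraints: mill time, steel. The basis is B = [[4,3],[5,2]] with det -7.
Per unit increase in mill time, x* moves by d = (-0.2857, 0.7143).
The basis stays optimal until shafts reaches 0; allowable increase = 80.5 hr.

80.5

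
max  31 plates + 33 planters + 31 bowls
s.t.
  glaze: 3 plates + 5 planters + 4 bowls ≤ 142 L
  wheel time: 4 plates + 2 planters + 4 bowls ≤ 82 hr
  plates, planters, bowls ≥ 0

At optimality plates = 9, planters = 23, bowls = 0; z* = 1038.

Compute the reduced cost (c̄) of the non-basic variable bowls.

Check each constraint at x*: glaze 142/142 (tight); wheel time 82/82 (tight).
From A_Bᵀ y = c: 3·y_glaze + 4·y_wheel time = 31; 5·y_glaze + 2·y_wheel time = 33.
→ y_glaze = 5 and y_wheel time = 4.
Reduced cost of bowls: c₃ − yᵀa₃ = 31 − (5·4 + 4·4) = 31 − 36 = -5.

-5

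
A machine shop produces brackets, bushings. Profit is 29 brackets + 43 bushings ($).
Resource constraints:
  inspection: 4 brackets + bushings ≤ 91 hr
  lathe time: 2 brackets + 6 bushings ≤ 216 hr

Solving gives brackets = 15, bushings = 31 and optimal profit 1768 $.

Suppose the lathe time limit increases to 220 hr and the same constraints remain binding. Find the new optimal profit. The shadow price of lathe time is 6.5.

1794

Δb = 4, so new z* = 1768 + (6.5)·(4) = 1768 + 26 = 1794.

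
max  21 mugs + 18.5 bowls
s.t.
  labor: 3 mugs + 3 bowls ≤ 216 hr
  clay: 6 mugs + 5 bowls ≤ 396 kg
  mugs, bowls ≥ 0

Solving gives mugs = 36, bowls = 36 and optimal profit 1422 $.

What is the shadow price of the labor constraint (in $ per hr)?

2

Check each constraint at x*: labor 216/216 (tight); clay 396/396 (tight).
From A_Bᵀ y = c: 3·y_labor + 6·y_clay = 21; 3·y_labor + 5·y_clay = 18.5.
→ y_labor = 2 and y_clay = 2.5.
Shadow price of labor = 2.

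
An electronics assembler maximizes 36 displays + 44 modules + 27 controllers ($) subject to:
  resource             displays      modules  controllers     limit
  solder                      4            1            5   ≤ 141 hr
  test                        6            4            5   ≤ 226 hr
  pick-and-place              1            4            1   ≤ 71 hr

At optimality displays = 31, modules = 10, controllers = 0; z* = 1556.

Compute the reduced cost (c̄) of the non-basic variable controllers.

-4

Binding: test and pick-and-place. Non-binding: solder (7 unused).
Slack constraints have shadow price 0 (complementary slackness).
Dual feasibility on the basic columns requires 6·y_test + 1·y_pick-and-place = 36, 4·y_test + 4·y_pick-and-place = 44.
This yields shadow prices y_test = 5, y_pick-and-place = 6.
Reduced cost of controllers: c₃ − yᵀa₃ = 27 − (5·5 + 6·1) = 27 − 31 = -4.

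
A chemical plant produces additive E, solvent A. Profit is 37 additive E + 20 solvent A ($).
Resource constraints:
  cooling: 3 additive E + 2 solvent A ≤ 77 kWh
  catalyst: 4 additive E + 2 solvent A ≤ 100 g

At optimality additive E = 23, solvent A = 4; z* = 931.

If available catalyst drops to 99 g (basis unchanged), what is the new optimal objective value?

924

At the optimum: cooling uses 77 of 77 (binding); catalyst uses 100 of 100 (binding).
From A_Bᵀ y = c: 3·y_cooling + 4·y_catalyst = 37; 2·y_cooling + 2·y_catalyst = 20.
This yields shadow prices y_cooling = 3, y_catalyst = 7.
Δz = y_catalyst·Δb = 7 × (-1) = -7, so new z* = 931 − 7 = 924.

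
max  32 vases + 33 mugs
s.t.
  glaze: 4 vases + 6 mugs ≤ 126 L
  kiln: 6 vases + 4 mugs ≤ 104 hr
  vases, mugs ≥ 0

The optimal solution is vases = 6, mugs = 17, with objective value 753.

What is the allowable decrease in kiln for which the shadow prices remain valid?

Binding constraints: glaze, kiln. The basis is B = [[4,6],[6,4]] with det -20.
Per unit decrease in kiln, x* moves by d = (-0.3, 0.2).
The basis stays optimal until vases reaches 0; allowable decrease = 20 hr.

20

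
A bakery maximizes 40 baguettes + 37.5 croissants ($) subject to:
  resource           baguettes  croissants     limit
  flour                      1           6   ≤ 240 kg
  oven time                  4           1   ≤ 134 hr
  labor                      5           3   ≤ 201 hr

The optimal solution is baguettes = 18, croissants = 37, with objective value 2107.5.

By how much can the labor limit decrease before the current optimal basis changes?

81

Binding constraints: flour, labor. The basis is B = [[1,6],[5,3]] with det -27.
Per unit decrease in labor, x* moves by d = (-0.2222, 0.037).
The basis stays optimal until baguettes reaches 0; allowable decrease = 81 hr.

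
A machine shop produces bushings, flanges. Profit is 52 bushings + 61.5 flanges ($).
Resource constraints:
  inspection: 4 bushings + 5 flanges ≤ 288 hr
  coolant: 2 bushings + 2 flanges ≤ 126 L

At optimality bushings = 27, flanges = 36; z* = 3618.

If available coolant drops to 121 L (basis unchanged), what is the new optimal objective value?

Both inspection and coolant are binding at x*.
From A_Bᵀ y = c: 4·y_inspection + 2·y_coolant = 52; 5·y_inspection + 2·y_coolant = 61.5.
→ y_inspection = 9.5 and y_coolant = 7.
Δz = y_coolant·Δb = 7 × (-5) = -35, so new z* = 3618 − 35 = 3583.

3583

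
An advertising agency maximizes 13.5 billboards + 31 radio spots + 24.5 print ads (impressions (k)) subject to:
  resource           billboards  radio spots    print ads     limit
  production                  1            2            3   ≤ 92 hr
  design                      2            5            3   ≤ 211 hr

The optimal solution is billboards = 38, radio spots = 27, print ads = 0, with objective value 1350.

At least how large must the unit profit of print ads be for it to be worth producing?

28.5

At the optimum: production uses 92 of 92 (binding); design uses 211 of 211 (binding).
Dual feasibility on the basic columns requires 1·y_production + 2·y_design = 13.5, 2·y_production + 5·y_design = 31.
This yields shadow prices y_production = 5.5, y_design = 4.
print ads enters the basis when its profit ≥ yᵀa₃ = 5.5·3 + 4·3 = 28.5.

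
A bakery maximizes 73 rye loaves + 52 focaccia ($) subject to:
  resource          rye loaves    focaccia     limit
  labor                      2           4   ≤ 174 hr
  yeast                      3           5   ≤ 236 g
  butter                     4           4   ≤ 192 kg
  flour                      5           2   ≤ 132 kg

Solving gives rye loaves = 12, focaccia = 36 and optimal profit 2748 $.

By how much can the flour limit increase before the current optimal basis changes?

108

Binding constraints: butter, flour. The basis is B = [[4,4],[5,2]] with det -12.
Per unit increase in flour, x* moves by d = (0.3333, -0.3333).
The basis stays optimal until focaccia reaches 0; allowable increase = 108 kg.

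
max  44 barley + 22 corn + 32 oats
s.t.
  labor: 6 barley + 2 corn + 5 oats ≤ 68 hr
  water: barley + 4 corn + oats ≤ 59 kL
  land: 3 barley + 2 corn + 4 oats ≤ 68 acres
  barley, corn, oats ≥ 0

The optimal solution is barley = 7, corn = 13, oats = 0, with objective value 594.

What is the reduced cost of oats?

-5

Check each constraint at x*: labor 68/68 (tight); water 59/59 (tight); land 47/68 (slack 21).
By complementary slackness, y = 0 for the non-binding constraint.
The binding rows give the dual system: 6·y_labor + 1·y_water = 44 and 2·y_labor + 4·y_water = 22.
→ y_labor = 7 and y_water = 2.
Reduced cost of oats: c₃ − yᵀa₃ = 32 − (7·5 + 2·1) = 32 − 37 = -5.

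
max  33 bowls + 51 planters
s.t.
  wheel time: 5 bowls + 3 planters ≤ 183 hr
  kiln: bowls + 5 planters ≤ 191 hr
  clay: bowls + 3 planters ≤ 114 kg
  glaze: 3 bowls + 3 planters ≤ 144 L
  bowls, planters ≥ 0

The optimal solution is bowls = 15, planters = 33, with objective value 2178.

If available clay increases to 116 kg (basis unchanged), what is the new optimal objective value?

2196

Binding: clay and glaze. Non-binding: wheel time (9 unused), kiln (11 unused).
By complementary slackness, y = 0 for the non-binding constraints.
From A_Bᵀ y = c: 1·y_clay + 3·y_glaze = 33; 3·y_clay + 3·y_glaze = 51.
→ y_clay = 9 and y_glaze = 8.
Δz = y_clay·Δb = 9 × (2) = 18, so new z* = 2178 + 18 = 2196.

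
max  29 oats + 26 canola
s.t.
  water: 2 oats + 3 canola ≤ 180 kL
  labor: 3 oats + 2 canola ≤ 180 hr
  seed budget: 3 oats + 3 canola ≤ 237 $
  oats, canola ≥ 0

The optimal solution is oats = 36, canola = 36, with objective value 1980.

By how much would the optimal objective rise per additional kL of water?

4

At the optimum: water uses 180 of 180 (binding); labor uses 180 of 180 (binding); seed budget uses 216 of 237 (slack = 21).
Slack constraints have shadow price 0 (complementary slackness).
Dual feasibility on the basic columns requires 2·y_water + 3·y_labor = 29, 3·y_water + 2·y_labor = 26.
Solving: y_water = 4, y_labor = 7.
Shadow price of water = 4.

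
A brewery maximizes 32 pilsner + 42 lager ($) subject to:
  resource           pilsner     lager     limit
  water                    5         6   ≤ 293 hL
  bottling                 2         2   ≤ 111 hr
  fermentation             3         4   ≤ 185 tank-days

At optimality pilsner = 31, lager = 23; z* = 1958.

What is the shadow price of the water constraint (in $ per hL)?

Check each constraint at x*: water 293/293 (tight); bottling 108/111 (slack 3); fermentation 185/185 (tight).
Slack constraints have shadow price 0 (complementary slackness).
From A_Bᵀ y = c: 5·y_water + 3·y_fermentation = 32; 6·y_water + 4·y_fermentation = 42.
Solving: y_water = 1, y_fermentation = 9.
Shadow price of water = 1.

1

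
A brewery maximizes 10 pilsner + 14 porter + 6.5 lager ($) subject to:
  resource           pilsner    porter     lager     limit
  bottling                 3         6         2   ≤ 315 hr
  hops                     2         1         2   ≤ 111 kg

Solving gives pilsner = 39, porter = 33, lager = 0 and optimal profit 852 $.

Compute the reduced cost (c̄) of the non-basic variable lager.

Check each constraint at x*: bottling 315/315 (tight); hops 111/111 (tight).
From A_Bᵀ y = c: 3·y_bottling + 2·y_hops = 10; 6·y_bottling + 1·y_hops = 14.
Solving: y_bottling = 2, y_hops = 2.
Reduced cost of lager: c₃ − yᵀa₃ = 6.5 − (2·2 + 2·2) = 6.5 − 8 = -1.5.

-1.5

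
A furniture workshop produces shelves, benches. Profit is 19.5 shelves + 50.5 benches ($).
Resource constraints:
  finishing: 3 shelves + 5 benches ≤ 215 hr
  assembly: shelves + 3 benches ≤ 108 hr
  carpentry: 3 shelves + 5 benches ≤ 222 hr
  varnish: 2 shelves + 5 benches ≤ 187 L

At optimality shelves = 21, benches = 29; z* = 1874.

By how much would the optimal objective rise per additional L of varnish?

8

Check each constraint at x*: finishing 208/215 (slack 7); assembly 108/108 (tight); carpentry 208/222 (slack 14); varnish 187/187 (tight).
Since finishing, carpentry are not tight, their duals are 0.
Dual feasibility on the basic columns requires 1·y_assembly + 2·y_varnish = 19.5, 3·y_assembly + 5·y_varnish = 50.5.
This yields shadow prices y_assembly = 3.5, y_varnish = 8.
Shadow price of varnish = 8.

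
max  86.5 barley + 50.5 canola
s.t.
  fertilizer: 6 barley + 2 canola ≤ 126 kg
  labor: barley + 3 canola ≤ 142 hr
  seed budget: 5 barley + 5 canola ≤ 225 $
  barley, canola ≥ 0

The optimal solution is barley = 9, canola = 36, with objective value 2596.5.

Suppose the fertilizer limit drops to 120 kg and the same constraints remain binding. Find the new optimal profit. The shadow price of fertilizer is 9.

Δb = -6, so new z* = 2596.5 + (9)·(-6) = 2596.5 − 54 = 2542.5.

2542.5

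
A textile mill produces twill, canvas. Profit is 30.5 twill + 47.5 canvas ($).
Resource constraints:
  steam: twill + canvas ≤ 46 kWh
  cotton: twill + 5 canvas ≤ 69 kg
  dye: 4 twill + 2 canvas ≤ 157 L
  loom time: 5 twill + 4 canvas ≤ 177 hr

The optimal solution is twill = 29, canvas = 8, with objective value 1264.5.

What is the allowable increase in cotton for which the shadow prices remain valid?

Binding constraints: cotton, loom time. The basis is B = [[1,5],[5,4]] with det -21.
Per unit increase in cotton, x* moves by d = (-0.1905, 0.2381).
The basis stays optimal until twill reaches 0; allowable increase = 152.25 kg.

152.25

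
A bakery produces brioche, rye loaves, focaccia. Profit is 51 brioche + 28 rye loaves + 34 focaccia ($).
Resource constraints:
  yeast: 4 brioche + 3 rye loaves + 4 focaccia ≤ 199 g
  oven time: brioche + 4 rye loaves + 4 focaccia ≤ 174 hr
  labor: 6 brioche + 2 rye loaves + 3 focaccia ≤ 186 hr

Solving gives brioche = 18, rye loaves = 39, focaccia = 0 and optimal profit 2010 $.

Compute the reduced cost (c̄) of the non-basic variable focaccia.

Check each constraint at x*: yeast 189/199 (slack 10); oven time 174/174 (tight); labor 186/186 (tight).
By complementary slackness, y = 0 for the non-binding constraint.
From A_Bᵀ y = c: 1·y_oven time + 6·y_labor = 51; 4·y_oven time + 2·y_labor = 28.
Solving: y_oven time = 3, y_labor = 8.
Reduced cost of focaccia: c₃ − yᵀa₃ = 34 − (3·4 + 8·3) = 34 − 36 = -2.

-2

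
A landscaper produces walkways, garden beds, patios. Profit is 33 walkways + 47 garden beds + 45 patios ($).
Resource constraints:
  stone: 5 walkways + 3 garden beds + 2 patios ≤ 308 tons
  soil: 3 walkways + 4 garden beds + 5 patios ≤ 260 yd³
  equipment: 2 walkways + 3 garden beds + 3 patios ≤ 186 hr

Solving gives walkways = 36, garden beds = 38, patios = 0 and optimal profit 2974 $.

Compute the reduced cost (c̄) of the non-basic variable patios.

-7

Check each constraint at x*: stone 294/308 (slack 14); soil 260/260 (tight); equipment 186/186 (tight).
Since stone is not tight, its dual is 0.
Dual feasibility on the basic columns requires 3·y_soil + 2·y_equipment = 33, 4·y_soil + 3·y_equipment = 47.
This yields shadow prices y_soil = 5, y_equipment = 9.
Reduced cost of patios: c₃ − yᵀa₃ = 45 − (5·5 + 9·3) = 45 − 52 = -7.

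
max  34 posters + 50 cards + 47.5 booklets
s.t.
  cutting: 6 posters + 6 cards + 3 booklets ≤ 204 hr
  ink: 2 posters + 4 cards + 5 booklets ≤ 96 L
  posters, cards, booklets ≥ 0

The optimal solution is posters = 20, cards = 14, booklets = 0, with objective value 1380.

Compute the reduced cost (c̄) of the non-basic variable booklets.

-1.5

At the optimum: cutting uses 204 of 204 (binding); ink uses 96 of 96 (binding).
Dual feasibility on the basic columns requires 6·y_cutting + 2·y_ink = 34, 6·y_cutting + 4·y_ink = 50.
Solving: y_cutting = 3, y_ink = 8.
Reduced cost of booklets: c₃ − yᵀa₃ = 47.5 − (3·3 + 8·5) = 47.5 − 49 = -1.5.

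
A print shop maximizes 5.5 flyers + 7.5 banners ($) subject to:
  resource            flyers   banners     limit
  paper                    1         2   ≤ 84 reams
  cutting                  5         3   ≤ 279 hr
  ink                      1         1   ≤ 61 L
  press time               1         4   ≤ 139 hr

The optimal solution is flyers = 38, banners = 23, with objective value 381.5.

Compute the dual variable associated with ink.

Check each constraint at x*: paper 84/84 (tight); cutting 259/279 (slack 20); ink 61/61 (tight); press time 130/139 (slack 9).
Since cutting, press time are not tight, their duals are 0.
The binding rows give the dual system: 1·y_paper + 1·y_ink = 5.5 and 2·y_paper + 1·y_ink = 7.5.
Solving: y_paper = 2, y_ink = 3.5.
Shadow price of ink = 3.5.

3.5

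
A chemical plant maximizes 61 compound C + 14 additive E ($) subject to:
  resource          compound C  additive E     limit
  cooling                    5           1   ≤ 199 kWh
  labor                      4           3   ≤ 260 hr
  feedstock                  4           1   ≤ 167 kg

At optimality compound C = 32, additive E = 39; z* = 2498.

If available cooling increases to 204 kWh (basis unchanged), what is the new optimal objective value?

Check each constraint at x*: cooling 199/199 (tight); labor 245/260 (slack 15); feedstock 167/167 (tight).
By complementary slackness, y = 0 for the non-binding constraint.
From A_Bᵀ y = c: 5·y_cooling + 4·y_feedstock = 61; 1·y_cooling + 1·y_feedstock = 14.
This yields shadow prices y_cooling = 5, y_feedstock = 9.
Δz = y_cooling·Δb = 5 × (5) = 25, so new z* = 2498 + 25 = 2523.

2523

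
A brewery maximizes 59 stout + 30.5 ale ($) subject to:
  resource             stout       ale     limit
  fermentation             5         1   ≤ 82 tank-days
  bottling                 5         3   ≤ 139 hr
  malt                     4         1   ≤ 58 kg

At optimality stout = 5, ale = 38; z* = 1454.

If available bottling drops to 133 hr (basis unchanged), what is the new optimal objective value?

1400

Binding: bottling and malt. Non-binding: fermentation (19 unused).
Slack constraints have shadow price 0 (complementary slackness).
From A_Bᵀ y = c: 5·y_bottling + 4·y_malt = 59; 3·y_bottling + 1·y_malt = 30.5.
Solving: y_bottling = 9, y_malt = 3.5.
Δz = y_bottling·Δb = 9 × (-6) = -54, so new z* = 1454 − 54 = 1400.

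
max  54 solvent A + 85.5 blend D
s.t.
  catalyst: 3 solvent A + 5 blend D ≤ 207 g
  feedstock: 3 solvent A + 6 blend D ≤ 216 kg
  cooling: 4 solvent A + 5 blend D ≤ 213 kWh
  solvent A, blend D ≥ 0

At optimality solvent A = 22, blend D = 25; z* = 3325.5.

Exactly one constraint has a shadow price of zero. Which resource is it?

catalyst: 191/207 (slack 16)
feedstock: 216/216 (binding)
cooling: 213/213 (binding)
By complementary slackness, a constraint with positive slack has shadow price 0 → catalyst.

catalyst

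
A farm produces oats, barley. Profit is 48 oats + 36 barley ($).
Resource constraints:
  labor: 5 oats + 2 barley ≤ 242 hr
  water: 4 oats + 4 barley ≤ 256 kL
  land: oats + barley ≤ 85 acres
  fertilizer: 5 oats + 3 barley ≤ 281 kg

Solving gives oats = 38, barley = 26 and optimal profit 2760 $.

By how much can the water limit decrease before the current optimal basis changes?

62.4

Binding constraints: labor, water. The basis is B = [[5,2],[4,4]] with det 12.
Per unit decrease in water, x* moves by d = (0.1667, -0.4167).
The basis stays optimal until barley reaches 0; allowable decrease = 62.4 kL.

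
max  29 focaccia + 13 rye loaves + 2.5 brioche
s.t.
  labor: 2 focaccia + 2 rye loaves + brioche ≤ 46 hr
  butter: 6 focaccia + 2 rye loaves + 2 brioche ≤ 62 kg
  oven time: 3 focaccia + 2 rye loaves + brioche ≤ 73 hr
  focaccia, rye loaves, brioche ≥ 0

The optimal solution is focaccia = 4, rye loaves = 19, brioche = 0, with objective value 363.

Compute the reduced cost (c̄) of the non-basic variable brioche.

Check each constraint at x*: labor 46/46 (tight); butter 62/62 (tight); oven time 50/73 (slack 23).
Slack constraints have shadow price 0 (complementary slackness).
Dual feasibility on the basic columns requires 2·y_labor + 6·y_butter = 29, 2·y_labor + 2·y_butter = 13.
This yields shadow prices y_labor = 2.5, y_butter = 4.
Reduced cost of brioche: c₃ − yᵀa₃ = 2.5 − (2.5·1 + 4·2) = 2.5 − 10.5 = -8.

-8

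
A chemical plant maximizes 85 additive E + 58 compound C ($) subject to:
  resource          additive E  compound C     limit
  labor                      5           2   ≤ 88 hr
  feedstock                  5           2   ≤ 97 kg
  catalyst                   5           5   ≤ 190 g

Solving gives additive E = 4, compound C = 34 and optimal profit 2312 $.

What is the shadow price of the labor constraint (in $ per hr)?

9

At the optimum: labor uses 88 of 88 (binding); feedstock uses 88 of 97 (slack = 9); catalyst uses 190 of 190 (binding).
By complementary slackness, y = 0 for the non-binding constraint.
From A_Bᵀ y = c: 5·y_labor + 5·y_catalyst = 85; 2·y_labor + 5·y_catalyst = 58.
This yields shadow prices y_labor = 9, y_catalyst = 8.
Shadow price of labor = 9.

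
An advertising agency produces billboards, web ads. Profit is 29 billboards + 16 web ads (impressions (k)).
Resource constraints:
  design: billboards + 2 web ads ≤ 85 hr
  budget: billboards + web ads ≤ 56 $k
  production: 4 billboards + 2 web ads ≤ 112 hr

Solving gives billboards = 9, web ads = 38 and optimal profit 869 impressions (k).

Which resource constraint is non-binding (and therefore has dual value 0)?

design: 85/85 (binding)
budget: 47/56 (slack 9)
production: 112/112 (binding)
By complementary slackness, a constraint with positive slack has shadow price 0 → budget.

budget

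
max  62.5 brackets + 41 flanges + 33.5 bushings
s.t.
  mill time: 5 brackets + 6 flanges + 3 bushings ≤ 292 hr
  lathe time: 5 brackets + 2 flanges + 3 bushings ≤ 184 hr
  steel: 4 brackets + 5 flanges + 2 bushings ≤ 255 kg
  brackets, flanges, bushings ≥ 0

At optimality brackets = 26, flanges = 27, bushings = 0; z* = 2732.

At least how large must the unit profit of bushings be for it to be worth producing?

Check each constraint at x*: mill time 292/292 (tight); lathe time 184/184 (tight); steel 239/255 (slack 16).
By complementary slackness, y = 0 for the non-binding constraint.
The binding rows give the dual system: 5·y_mill time + 5·y_lathe time = 62.5 and 6·y_mill time + 2·y_lathe time = 41.
Solving: y_mill time = 4, y_lathe time = 8.5.
bushings enters the basis when its profit ≥ yᵀa₃ = 4·3 + 8.5·3 = 37.5.

37.5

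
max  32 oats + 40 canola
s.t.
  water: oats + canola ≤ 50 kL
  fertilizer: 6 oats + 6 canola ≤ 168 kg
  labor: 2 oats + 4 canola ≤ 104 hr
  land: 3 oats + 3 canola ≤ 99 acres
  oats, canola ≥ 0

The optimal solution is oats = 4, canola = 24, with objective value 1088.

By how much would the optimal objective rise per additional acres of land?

At the optimum: water uses 28 of 50 (slack = 22); fertilizer uses 168 of 168 (binding); labor uses 104 of 104 (binding); land uses 84 of 99 (slack = 15).
By complementary slackness, y = 0 for the non-binding constraints.
From A_Bᵀ y = c: 6·y_fertilizer + 2·y_labor = 32; 6·y_fertilizer + 4·y_labor = 40.
→ y_fertilizer = 4 and y_labor = 4.
Shadow price of land = 0.

0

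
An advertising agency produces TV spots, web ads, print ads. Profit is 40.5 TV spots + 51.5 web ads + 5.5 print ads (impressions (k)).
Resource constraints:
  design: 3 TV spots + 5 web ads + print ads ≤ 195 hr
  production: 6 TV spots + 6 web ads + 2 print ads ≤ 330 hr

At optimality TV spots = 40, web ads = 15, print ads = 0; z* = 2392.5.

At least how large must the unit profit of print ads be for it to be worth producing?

Check each constraint at x*: design 195/195 (tight); production 330/330 (tight).
The binding rows give the dual system: 3·y_design + 6·y_production = 40.5 and 5·y_design + 6·y_production = 51.5.
This yields shadow prices y_design = 5.5, y_production = 4.
print ads enters the basis when its profit ≥ yᵀa₃ = 5.5·1 + 4·2 = 13.5.

13.5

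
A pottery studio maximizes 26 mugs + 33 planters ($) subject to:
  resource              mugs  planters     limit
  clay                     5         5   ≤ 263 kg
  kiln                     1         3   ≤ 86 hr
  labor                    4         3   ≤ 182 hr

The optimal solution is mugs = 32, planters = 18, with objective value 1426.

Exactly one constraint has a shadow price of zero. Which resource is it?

clay: 250/263 (slack 13)
kiln: 86/86 (binding)
labor: 182/182 (binding)
By complementary slackness, a constraint with positive slack has shadow price 0 → clay.

clay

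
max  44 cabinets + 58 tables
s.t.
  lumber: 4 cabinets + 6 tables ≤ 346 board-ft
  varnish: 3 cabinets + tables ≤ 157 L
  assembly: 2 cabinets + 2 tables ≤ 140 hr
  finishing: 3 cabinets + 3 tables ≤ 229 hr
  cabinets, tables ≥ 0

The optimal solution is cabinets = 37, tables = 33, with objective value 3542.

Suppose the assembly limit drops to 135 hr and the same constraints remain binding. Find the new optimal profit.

3502

Check each constraint at x*: lumber 346/346 (tight); varnish 144/157 (slack 13); assembly 140/140 (tight); finishing 210/229 (slack 19).
Slack constraints have shadow price 0 (complementary slackness).
The binding rows give the dual system: 4·y_lumber + 2·y_assembly = 44 and 6·y_lumber + 2·y_assembly = 58.
This yields shadow prices y_lumber = 7, y_assembly = 8.
Δz = y_assembly·Δb = 8 × (-5) = -40, so new z* = 3542 − 40 = 3502.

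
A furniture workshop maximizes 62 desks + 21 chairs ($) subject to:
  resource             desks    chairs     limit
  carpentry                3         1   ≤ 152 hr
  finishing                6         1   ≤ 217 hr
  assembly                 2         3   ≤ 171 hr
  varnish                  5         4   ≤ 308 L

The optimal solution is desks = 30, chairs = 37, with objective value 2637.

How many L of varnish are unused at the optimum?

varnish used = 5·30 + 4·37 = 298; slack = 308 − 298 = 10.

10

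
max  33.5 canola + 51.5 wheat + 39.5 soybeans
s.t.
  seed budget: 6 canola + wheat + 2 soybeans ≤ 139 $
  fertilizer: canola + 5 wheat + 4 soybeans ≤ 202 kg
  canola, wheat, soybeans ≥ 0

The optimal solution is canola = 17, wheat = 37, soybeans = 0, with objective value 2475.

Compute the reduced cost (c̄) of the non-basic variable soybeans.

At the optimum: seed budget uses 139 of 139 (binding); fertilizer uses 202 of 202 (binding).
From A_Bᵀ y = c: 6·y_seed budget + 1·y_fertilizer = 33.5; 1·y_seed budget + 5·y_fertilizer = 51.5.
This yields shadow prices y_seed budget = 4, y_fertilizer = 9.5.
Reduced cost of soybeans: c₃ − yᵀa₃ = 39.5 − (4·2 + 9.5·4) = 39.5 − 46 = -6.5.

-6.5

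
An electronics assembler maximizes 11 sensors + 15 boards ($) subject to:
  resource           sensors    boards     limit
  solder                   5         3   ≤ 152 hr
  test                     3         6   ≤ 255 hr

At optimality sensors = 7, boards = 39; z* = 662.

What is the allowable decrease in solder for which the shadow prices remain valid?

Binding constraints: solder, test. The basis is B = [[5,3],[3,6]] with det 21.
Per unit decrease in solder, x* moves by d = (-0.2857, 0.1429).
The basis stays optimal until sensors reaches 0; allowable decrease = 24.5 hr.

24.5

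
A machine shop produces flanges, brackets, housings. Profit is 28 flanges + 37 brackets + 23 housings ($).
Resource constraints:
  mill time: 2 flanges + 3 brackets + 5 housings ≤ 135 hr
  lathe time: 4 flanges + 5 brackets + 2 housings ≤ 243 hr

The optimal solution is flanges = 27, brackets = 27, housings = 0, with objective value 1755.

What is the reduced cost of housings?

-7

Both mill time and lathe time are binding at x*.
The binding rows give the dual system: 2·y_mill time + 4·y_lathe time = 28 and 3·y_mill time + 5·y_lathe time = 37.
This yields shadow prices y_mill time = 4, y_lathe time = 5.
Reduced cost of housings: c₃ − yᵀa₃ = 23 − (4·5 + 5·2) = 23 − 30 = -7.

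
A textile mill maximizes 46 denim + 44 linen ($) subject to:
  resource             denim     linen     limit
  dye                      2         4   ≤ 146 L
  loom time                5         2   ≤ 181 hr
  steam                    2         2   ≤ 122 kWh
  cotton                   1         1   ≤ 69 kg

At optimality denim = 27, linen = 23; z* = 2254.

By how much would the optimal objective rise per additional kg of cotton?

0

Binding: dye and loom time. Non-binding: steam (22 unused), cotton (19 unused).
By complementary slackness, y = 0 for the non-binding constraints.
Dual feasibility on the basic columns requires 2·y_dye + 5·y_loom time = 46, 4·y_dye + 2·y_loom time = 44.
→ y_dye = 8 and y_loom time = 6.
Shadow price of cotton = 0.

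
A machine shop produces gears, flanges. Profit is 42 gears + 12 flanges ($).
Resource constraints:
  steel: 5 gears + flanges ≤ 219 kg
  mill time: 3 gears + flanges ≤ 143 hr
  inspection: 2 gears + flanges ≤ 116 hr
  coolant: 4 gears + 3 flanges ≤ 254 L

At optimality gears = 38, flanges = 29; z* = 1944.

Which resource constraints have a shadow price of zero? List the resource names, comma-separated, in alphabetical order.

steel: 219/219 (binding)
mill time: 143/143 (binding)
inspection: 105/116 (slack 11)
coolant: 239/254 (slack 15)
By complementary slackness, a constraint with positive slack has shadow price 0 → coolant, inspection.

coolant, inspection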